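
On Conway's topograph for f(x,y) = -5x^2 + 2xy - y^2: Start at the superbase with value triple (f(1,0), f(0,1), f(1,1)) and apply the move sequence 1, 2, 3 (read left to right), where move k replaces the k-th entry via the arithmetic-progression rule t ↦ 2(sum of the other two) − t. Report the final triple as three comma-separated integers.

start (-5,-1,-4) = (f(1,0),f(0,1),f(1,1))
replace slot 1: 2·((-1)+(-4)) − (-5) = -5 → (-5,-1,-4)
replace slot 2: 2·((-5)+(-4)) − (-1) = -17 → (-5,-17,-4)
replace slot 3: 2·((-5)+(-17)) − (-4) = -40 → (-5,-17,-40)

-5,-17,-40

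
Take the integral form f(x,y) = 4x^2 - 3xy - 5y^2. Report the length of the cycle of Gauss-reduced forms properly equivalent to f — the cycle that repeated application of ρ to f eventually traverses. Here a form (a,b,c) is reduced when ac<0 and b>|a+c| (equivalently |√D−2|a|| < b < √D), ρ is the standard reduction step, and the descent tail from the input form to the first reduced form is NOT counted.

D = 89, ⌊√D⌋ = 9
descent: ρ → (-5,3,4)  [lands on river]
river: ρ → (4,5,-4)
river: ρ → (-4,3,5)
river: ρ → (5,7,-2)
river: ρ → (-2,9,1)
river: ρ → (1,9,-2)
river: ρ → (-2,7,5)
river: ρ → (5,3,-4)
river: ρ → (-4,5,4)
river: ρ → (4,3,-5)
river: ρ → (-5,7,2)
river: ρ → (2,9,-1)
river: ρ → (-1,9,2)
river: ρ → (2,7,-5)
ρ-cycle length = 14 (tail of 1 descent step not counted)

14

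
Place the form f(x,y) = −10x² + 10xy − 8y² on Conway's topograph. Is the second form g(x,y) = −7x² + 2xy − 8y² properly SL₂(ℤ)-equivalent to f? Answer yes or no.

D₁ = -220, D₂ = -220
f is negative-definite; reduce −f:
−f: translate: b→10 (≡-10 mod 20), so (10,-10,8)→(10,10,8)
−f: flip: (10,10,8)→(8,-10,10)
−f: translate: b→6 (≡-10 mod 16), so (8,-10,10)→(8,6,8)
−f: reduced (well bottom): (8,6,8) with a≤c, −a<b≤a
flip sign back: reduced form of f is (-8,-6,-8)
g is negative-definite; reduce −g:
−g: reduced (well bottom): (7,-2,8) with a≤c, −a<b≤a
flip sign back: reduced form of g is (-7,2,-8)
reduced forms (-8, -6, -8) vs (-7, 2, -8) ⇒ inequivalent

no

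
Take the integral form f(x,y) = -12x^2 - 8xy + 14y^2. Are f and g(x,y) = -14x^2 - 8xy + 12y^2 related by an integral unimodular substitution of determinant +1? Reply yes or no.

D₁ = 736, D₂ = 736
river cycle of f (length 12): (14, 8, -12), (-12, 16, 10), (10, 24, -4), (-4, 24, 10), (10, 16, -12), (-12, 8, 14), (14, 20, -6), (-6, 16, 20), (20, 24, -2), (-2, 24, 20), … (2 more)
river cycle of g (length 12): (12, 8, -14), (-14, 20, 6), (6, 16, -20), (-20, 24, 2), (2, 24, -20), (-20, 16, 6), (6, 20, -14), (-14, 8, 12), (12, 16, -10), (-10, 24, 4), … (2 more)
cycles differ ⇒ inequivalent

no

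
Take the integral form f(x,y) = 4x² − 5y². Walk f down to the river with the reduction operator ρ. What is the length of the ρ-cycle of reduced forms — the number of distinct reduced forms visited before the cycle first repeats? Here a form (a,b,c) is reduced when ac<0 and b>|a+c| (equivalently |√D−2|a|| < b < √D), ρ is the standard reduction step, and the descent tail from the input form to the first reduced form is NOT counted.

D = 80, ⌊√D⌋ = 8
descent: ρ → (-5,0,4)
descent: ρ → (4,8,-1)  [lands on river]
river: ρ → (-1,8,4)
ρ-cycle length = 2 (tail of 2 descent steps not counted)

2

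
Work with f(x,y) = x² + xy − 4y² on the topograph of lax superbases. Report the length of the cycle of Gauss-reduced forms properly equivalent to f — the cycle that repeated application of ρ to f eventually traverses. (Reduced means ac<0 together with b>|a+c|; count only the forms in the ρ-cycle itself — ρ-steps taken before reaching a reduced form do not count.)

D = 17, ⌊√D⌋ = 4
descent: ρ → (-4,-1,1)
descent: ρ → (1,3,-2)  [lands on river]
river: ρ → (-2,1,2)
river: ρ → (2,3,-1)
river: ρ → (-1,3,2)
river: ρ → (2,1,-2)
river: ρ → (-2,3,1)
ρ-cycle length = 6 (tail of 2 descent steps not counted)

6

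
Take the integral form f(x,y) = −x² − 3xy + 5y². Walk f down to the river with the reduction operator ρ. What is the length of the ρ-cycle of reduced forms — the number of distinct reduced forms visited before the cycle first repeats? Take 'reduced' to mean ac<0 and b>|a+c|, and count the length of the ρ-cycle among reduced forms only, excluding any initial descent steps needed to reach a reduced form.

D = 29, ⌊√D⌋ = 5
descent: ρ → (5,3,-1)
descent: ρ → (-1,5,1)  [lands on river]
river: ρ → (1,5,-1)
ρ-cycle length = 2 (tail of 2 descent steps not counted)

2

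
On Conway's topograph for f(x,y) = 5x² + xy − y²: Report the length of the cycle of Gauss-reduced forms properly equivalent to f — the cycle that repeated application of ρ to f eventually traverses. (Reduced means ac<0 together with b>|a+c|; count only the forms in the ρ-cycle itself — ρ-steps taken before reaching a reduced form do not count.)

D = 21, ⌊√D⌋ = 4
descent: ρ → (-1,3,3)  [lands on river]
river: ρ → (3,3,-1)
ρ-cycle length = 2 (tail of 1 descent step not counted)

2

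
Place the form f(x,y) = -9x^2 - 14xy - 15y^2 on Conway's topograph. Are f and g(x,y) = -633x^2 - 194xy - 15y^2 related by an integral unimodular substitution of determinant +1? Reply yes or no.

D₁ = -344, D₂ = -344
f is negative-definite; reduce −f:
−f: translate: b→-4 (≡14 mod 18), so (9,14,15)→(9,-4,10)
−f: reduced (well bottom): (9,-4,10) with a≤c, −a<b≤a
flip sign back: reduced form of f is (-9,4,-10)
g is negative-definite; reduce −g:
−g: flip: (633,194,15)→(15,-194,633)
−g: translate: b→-14 (≡-194 mod 30), so (15,-194,633)→(15,-14,9)
−g: flip: (15,-14,9)→(9,14,15)
−g: translate: b→-4 (≡14 mod 18), so (9,14,15)→(9,-4,10)
−g: reduced (well bottom): (9,-4,10) with a≤c, −a<b≤a
flip sign back: reduced form of g is (-9,4,-10)
reduced forms (-9, 4, -10) vs (-9, 4, -10) ⇒ equivalent

yes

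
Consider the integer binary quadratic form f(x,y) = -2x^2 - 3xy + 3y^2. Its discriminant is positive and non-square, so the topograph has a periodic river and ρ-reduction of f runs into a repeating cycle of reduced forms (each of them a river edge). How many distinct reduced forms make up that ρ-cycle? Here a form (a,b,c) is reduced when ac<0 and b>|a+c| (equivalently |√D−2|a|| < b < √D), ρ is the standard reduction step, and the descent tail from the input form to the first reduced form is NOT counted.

D = 33, ⌊√D⌋ = 5
descent: ρ → (3,3,-2)  [lands on river]
river: ρ → (-2,5,1)
river: ρ → (1,5,-2)
river: ρ → (-2,3,3)
ρ-cycle length = 4 (tail of 1 descent step not counted)

4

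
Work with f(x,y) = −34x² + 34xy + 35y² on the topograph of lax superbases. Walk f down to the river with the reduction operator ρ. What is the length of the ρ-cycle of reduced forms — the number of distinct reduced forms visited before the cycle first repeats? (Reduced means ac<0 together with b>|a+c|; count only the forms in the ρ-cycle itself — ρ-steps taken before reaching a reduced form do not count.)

D = 5916, ⌊√D⌋ = 76
river: ρ → (35,36,-33)
river: ρ → (-33,30,38)
river: ρ → (38,46,-25)
river: ρ → (-25,54,30)
river: ρ → (30,66,-13)
river: ρ → (-13,64,35)
river: ρ → (35,76,-1)
river: ρ → (-1,76,35)
river: ρ → (35,64,-13)
river: ρ → (-13,66,30)
river: ρ → (30,54,-25)
river: ρ → (-25,46,38)
river: ρ → (38,30,-33)
river: ρ → (-33,36,35)
river: ρ → (35,34,-34)
river: ρ → (-34,34,35)
ρ-cycle length = 16 (tail of 0 descent steps not counted)

16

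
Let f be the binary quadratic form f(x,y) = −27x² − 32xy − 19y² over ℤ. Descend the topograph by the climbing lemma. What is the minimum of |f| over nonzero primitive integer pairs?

translate: b→-22 (≡32 mod 54), so (27,32,19)→(27,-22,14)
flip: (27,-22,14)→(14,22,27)
translate: b→-6 (≡22 mod 28), so (14,22,27)→(14,-6,19)
reduced (well bottom): (14,-6,19) with a≤c, −a<b≤a
well minimum |f| = |-14| = 14 (negative-definite)

14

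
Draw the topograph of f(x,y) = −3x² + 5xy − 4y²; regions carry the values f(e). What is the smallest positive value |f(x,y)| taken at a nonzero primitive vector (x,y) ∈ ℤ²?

translate: b→1 (≡-5 mod 6), so (3,-5,4)→(3,1,2)
flip: (3,1,2)→(2,-1,3)
reduced (well bottom): (2,-1,3) with a≤c, −a<b≤a
well minimum |f| = |-2| = 2 (negative-definite)

2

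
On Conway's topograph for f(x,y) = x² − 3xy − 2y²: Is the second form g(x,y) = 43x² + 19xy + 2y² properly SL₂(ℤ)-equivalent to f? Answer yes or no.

D₁ = 17, D₂ = 17
river cycle of f (length 6): (-2, 3, 1), (1, 3, -2), (-2, 1, 2), (2, 3, -1), (-1, 3, 2), (2, 1, -2)
river cycle of g (length 6): (2, 1, -2), (-2, 3, 1), (1, 3, -2), (-2, 1, 2), (2, 3, -1), (-1, 3, 2)
cycles coincide ⇒ equivalent

yes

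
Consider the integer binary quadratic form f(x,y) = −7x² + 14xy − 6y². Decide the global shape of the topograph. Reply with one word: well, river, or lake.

D = b²−4ac = 14² − 4·(-7)·(-6) = 28
D > 0 non-square ⇒ indefinite ⇒ periodic river

river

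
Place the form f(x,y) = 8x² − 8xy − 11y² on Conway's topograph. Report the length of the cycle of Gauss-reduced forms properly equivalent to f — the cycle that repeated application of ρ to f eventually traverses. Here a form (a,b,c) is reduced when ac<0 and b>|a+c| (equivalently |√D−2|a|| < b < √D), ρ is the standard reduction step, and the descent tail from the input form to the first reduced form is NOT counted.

D = 416, ⌊√D⌋ = 20
descent: ρ → (-11,8,8)  [lands on river]
river: ρ → (8,8,-11)
river: ρ → (-11,14,5)
river: ρ → (5,16,-8)
river: ρ → (-8,16,5)
river: ρ → (5,14,-11)
ρ-cycle length = 6 (tail of 1 descent step not counted)

6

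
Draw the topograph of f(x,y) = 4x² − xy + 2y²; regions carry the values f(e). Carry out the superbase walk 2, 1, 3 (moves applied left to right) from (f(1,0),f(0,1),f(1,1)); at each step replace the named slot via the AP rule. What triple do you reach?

start (4,2,5) = (f(1,0),f(0,1),f(1,1))
replace slot 2: 2·(4+5) − 2 = 16 → (4,16,5)
replace slot 1: 2·(16+5) − 4 = 38 → (38,16,5)
replace slot 3: 2·(38+16) − 5 = 103 → (38,16,103)

38,16,103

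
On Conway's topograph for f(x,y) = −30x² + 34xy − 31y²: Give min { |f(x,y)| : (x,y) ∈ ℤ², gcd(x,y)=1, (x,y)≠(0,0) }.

translate: b→26 (≡-34 mod 60), so (30,-34,31)→(30,26,27)
flip: (30,26,27)→(27,-26,30)
reduced (well bottom): (27,-26,30) with a≤c, −a<b≤a
well minimum |f| = |-27| = 27 (negative-definite)

27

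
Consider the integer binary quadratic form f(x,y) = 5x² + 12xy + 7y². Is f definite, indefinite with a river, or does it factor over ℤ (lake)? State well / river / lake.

D = b²−4ac = 12² − 4·5·7 = 4
D = 2² is a perfect square ⇒ form factors over ℤ ⇒ lakes

lake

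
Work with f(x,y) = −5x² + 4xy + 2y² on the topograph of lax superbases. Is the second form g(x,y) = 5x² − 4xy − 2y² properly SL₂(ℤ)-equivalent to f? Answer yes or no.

D₁ = 56, D₂ = 56
river cycle of f (length 4): (2, 4, -5), (-5, 6, 1), (1, 6, -5), (-5, 4, 2)
river cycle of g (length 4): (-2, 4, 5), (5, 6, -1), (-1, 6, 5), (5, 4, -2)
cycles differ ⇒ inequivalent

no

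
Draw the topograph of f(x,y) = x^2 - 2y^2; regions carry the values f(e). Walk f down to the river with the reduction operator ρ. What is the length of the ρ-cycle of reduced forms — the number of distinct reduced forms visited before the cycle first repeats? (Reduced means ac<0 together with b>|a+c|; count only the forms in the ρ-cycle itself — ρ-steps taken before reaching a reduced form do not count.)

D = 8, ⌊√D⌋ = 2
descent: ρ → (-2,0,1)
descent: ρ → (1,2,-1)  [lands on river]
river: ρ → (-1,2,1)
ρ-cycle length = 2 (tail of 2 descent steps not counted)

2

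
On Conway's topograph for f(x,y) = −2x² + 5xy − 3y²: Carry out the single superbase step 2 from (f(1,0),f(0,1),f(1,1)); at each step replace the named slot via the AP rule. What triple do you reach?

start (-2,-3,0) = (f(1,0),f(0,1),f(1,1))
replace slot 2: 2·((-2)+0) − (-3) = -1 → (-2,-1,0)

-2,-1,0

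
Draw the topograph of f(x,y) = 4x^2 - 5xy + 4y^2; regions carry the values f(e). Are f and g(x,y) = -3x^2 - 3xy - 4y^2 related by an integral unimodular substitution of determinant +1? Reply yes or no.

D₁ = -39, D₂ = -39
f: translate: b→3 (≡-5 mod 8), so (4,-5,4)→(4,3,3)
f: flip: (4,3,3)→(3,-3,4)
f: translate: b→3 (≡-3 mod 6), so (3,-3,4)→(3,3,4)
f: reduced (well bottom): (3,3,4) with a≤c, −a<b≤a
g is negative-definite; reduce −g:
−g: reduced (well bottom): (3,3,4) with a≤c, −a<b≤a
flip sign back: reduced form of g is (-3,-3,-4)
reduced forms (3, 3, 4) vs (-3, -3, -4) ⇒ inequivalent

no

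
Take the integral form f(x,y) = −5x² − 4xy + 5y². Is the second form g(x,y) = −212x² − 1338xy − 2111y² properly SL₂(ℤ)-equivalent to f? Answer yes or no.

D₁ = 116, D₂ = 116
river cycle of f (length 10): (5, 4, -5), (-5, 6, 4), (4, 10, -1), (-1, 10, 4), (4, 6, -5), (-5, 4, 5), (5, 6, -4), (-4, 10, 1), (1, 10, -4), (-4, 6, 5)
river cycle of g (length 10): (-5, 6, 4), (4, 10, -1), (-1, 10, 4), (4, 6, -5), (-5, 4, 5), (5, 6, -4), (-4, 10, 1), (1, 10, -4), (-4, 6, 5), (5, 4, -5)
cycles coincide ⇒ equivalent

yes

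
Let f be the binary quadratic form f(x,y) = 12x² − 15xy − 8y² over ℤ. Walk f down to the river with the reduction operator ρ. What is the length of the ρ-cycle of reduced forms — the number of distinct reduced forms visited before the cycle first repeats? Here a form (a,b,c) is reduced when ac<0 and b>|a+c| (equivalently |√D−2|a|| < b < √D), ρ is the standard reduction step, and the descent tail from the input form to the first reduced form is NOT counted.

D = 609, ⌊√D⌋ = 24
descent: ρ → (-8,15,12)  [lands on river]
river: ρ → (12,9,-11)
river: ρ → (-11,13,10)
river: ρ → (10,7,-14)
river: ρ → (-14,21,3)
river: ρ → (3,21,-14)
river: ρ → (-14,7,10)
river: ρ → (10,13,-11)
river: ρ → (-11,9,12)
river: ρ → (12,15,-8)
river: ρ → (-8,17,10)
river: ρ → (10,23,-2)
river: ρ → (-2,21,21)
river: ρ → (21,21,-2)
river: ρ → (-2,23,10)
river: ρ → (10,17,-8)
ρ-cycle length = 16 (tail of 1 descent step not counted)

16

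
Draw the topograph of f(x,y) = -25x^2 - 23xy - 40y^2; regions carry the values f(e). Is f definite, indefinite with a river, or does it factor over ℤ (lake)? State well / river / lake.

D = b²−4ac = (-23)² − 4·(-25)·(-40) = -3471
D < 0 ⇒ definite ⇒ every region one sign ⇒ single well

well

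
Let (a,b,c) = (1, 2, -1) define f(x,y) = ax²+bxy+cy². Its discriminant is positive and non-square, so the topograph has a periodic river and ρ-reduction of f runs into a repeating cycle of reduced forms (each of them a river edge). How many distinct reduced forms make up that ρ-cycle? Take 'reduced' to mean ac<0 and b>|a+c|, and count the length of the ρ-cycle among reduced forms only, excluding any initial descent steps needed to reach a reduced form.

D = 8, ⌊√D⌋ = 2
river: ρ → (-1,2,1)
river: ρ → (1,2,-1)
ρ-cycle length = 2 (tail of 0 descent steps not counted)

2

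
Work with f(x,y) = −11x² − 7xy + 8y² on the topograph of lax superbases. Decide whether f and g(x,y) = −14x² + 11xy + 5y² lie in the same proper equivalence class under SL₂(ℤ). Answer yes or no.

D₁ = 401, D₂ = 401
river cycle of f (length 10): (8, 7, -11), (-11, 15, 4), (4, 17, -7), (-7, 11, 10), (10, 9, -8), (-8, 7, 11), (11, 15, -4), (-4, 17, 7), (7, 11, -10), (-10, 9, 8)
river cycle of g (length 6): (5, 19, -2), (-2, 17, 14), (14, 11, -5), (-5, 19, 2), (2, 17, -14), (-14, 11, 5)
cycles differ ⇒ inequivalent

no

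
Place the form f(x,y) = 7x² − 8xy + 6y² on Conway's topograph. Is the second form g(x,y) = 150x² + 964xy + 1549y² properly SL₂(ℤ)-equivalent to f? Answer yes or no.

D₁ = -104, D₂ = -104
f: translate: b→6 (≡-8 mod 14), so (7,-8,6)→(7,6,5)
f: flip: (7,6,5)→(5,-6,7)
f: translate: b→4 (≡-6 mod 10), so (5,-6,7)→(5,4,6)
f: reduced (well bottom): (5,4,6) with a≤c, −a<b≤a
g: translate: b→64 (≡964 mod 300), so (150,964,1549)→(150,64,7)
g: flip: (150,64,7)→(7,-64,150)
g: translate: b→6 (≡-64 mod 14), so (7,-64,150)→(7,6,5)
g: flip: (7,6,5)→(5,-6,7)
g: translate: b→4 (≡-6 mod 10), so (5,-6,7)→(5,4,6)
g: reduced (well bottom): (5,4,6) with a≤c, −a<b≤a
reduced forms (5, 4, 6) vs (5, 4, 6) ⇒ equivalent

yes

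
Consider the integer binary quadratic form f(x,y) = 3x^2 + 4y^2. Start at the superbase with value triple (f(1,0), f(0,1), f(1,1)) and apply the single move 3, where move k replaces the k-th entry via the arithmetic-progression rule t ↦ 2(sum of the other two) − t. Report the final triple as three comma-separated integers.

start (3,4,7) = (f(1,0),f(0,1),f(1,1))
replace slot 3: 2·(3+4) − 7 = 7 → (3,4,7)

3,4,7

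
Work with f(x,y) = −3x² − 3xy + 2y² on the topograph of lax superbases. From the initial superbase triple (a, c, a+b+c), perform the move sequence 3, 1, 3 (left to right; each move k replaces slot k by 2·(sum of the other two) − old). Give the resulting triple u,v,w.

start (-3,2,-4) = (f(1,0),f(0,1),f(1,1))
replace slot 3: 2·((-3)+2) − (-4) = 2 → (-3,2,2)
replace slot 1: 2·(2+2) − (-3) = 11 → (11,2,2)
replace slot 3: 2·(11+2) − 2 = 24 → (11,2,24)

11,2,24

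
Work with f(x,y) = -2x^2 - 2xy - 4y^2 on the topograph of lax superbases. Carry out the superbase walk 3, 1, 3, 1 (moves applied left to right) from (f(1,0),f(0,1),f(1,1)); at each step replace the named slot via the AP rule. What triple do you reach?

start (-2,-4,-8) = (f(1,0),f(0,1),f(1,1))
replace slot 3: 2·((-2)+(-4)) − (-8) = -4 → (-2,-4,-4)
replace slot 1: 2·((-4)+(-4)) − (-2) = -14 → (-14,-4,-4)
replace slot 3: 2·((-14)+(-4)) − (-4) = -32 → (-14,-4,-32)
replace slot 1: 2·((-4)+(-32)) − (-14) = -58 → (-58,-4,-32)

-58,-4,-32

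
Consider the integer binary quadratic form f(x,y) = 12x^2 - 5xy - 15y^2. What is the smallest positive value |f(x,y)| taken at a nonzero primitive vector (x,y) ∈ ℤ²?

descent: ρ → (-15,5,12)  [lands on river]
river: ρ → (12,19,-8)
river: ρ → (-8,13,18)
river: ρ → (18,23,-3)
river: ρ → (-3,25,10)
river: ρ → (10,15,-13)
river: ρ → (-13,11,12)
river: ρ → (12,13,-12)
river: ρ → (-12,11,13)
river: ρ → (13,15,-10)
river: ρ → (-10,25,3)
river: ρ → (3,23,-18)
river: ρ → (-18,13,8)
river: ρ → (8,19,-12)
river: ρ → (-12,5,15)
river: ρ → (15,25,-2)
river: ρ → (-2,27,2)
river: ρ → (2,25,-15)
closes: descent 1, river 18
min |a| on river = 2

2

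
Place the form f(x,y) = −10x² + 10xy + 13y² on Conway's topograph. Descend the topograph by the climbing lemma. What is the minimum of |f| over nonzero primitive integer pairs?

river: ρ → (13,16,-7)
river: ρ → (-7,12,17)
river: ρ → (17,22,-2)
river: ρ → (-2,22,17)
river: ρ → (17,12,-7)
river: ρ → (-7,16,13)
river: ρ → (13,10,-10)
river: ρ → (-10,10,13)
closes: descent 0, river 8
min |a| on river = 2

2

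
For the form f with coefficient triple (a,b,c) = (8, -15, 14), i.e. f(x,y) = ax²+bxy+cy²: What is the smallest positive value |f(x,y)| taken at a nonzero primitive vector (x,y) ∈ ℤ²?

translate: b→1 (≡-15 mod 16), so (8,-15,14)→(8,1,7)
flip: (8,1,7)→(7,-1,8)
reduced (well bottom): (7,-1,8) with a≤c, −a<b≤a
well minimum = a = 7

7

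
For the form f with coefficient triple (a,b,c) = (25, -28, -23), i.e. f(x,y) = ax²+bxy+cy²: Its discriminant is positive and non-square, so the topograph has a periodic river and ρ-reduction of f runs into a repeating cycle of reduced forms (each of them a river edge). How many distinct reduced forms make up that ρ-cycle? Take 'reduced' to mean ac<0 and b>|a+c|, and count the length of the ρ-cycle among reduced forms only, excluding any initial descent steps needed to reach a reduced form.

D = 3084, ⌊√D⌋ = 55
descent: ρ → (-23,28,25)  [lands on river]
river: ρ → (25,22,-26)
river: ρ → (-26,30,21)
river: ρ → (21,54,-2)
river: ρ → (-2,54,21)
river: ρ → (21,30,-26)
river: ρ → (-26,22,25)
river: ρ → (25,28,-23)
river: ρ → (-23,18,30)
river: ρ → (30,42,-11)
river: ρ → (-11,46,22)
river: ρ → (22,42,-15)
river: ρ → (-15,48,13)
river: ρ → (13,30,-42)
river: ρ → (-42,54,1)
river: ρ → (1,54,-42)
river: ρ → (-42,30,13)
river: ρ → (13,48,-15)
river: ρ → (-15,42,22)
river: ρ → (22,46,-11)
river: ρ → (-11,42,30)
river: ρ → (30,18,-23)
ρ-cycle length = 22 (tail of 1 descent step not counted)

22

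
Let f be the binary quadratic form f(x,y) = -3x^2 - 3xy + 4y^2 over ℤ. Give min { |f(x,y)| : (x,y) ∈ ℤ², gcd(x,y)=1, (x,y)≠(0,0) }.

descent: ρ → (4,3,-3)  [lands on river]
river: ρ → (-3,3,4)
river: ρ → (4,5,-2)
river: ρ → (-2,7,1)
river: ρ → (1,7,-2)
river: ρ → (-2,5,4)
closes: descent 1, river 6
min |a| on river = 1

1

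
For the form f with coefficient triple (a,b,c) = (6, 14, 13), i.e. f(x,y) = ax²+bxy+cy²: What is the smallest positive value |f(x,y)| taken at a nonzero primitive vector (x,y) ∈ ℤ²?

translate: b→2 (≡14 mod 12), so (6,14,13)→(6,2,5)
flip: (6,2,5)→(5,-2,6)
reduced (well bottom): (5,-2,6) with a≤c, −a<b≤a
well minimum = a = 5

5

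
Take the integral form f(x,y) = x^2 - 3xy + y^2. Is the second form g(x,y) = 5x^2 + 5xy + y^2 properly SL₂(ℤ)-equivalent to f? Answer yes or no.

D₁ = 5, D₂ = 5
river cycle of f (length 2): (1, 1, -1), (-1, 1, 1)
river cycle of g (length 2): (1, 1, -1), (-1, 1, 1)
cycles coincide ⇒ equivalent

yes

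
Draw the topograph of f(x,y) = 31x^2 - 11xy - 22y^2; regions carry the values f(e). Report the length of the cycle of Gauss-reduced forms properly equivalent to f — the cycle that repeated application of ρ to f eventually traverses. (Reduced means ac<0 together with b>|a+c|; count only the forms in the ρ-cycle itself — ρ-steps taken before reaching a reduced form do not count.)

D = 2849, ⌊√D⌋ = 53
descent: ρ → (-22,11,31)  [lands on river]
river: ρ → (31,51,-2)
river: ρ → (-2,53,5)
river: ρ → (5,47,-32)
river: ρ → (-32,17,20)
river: ρ → (20,23,-29)
river: ρ → (-29,35,14)
river: ρ → (14,49,-8)
river: ρ → (-8,47,20)
river: ρ → (20,33,-22)
ρ-cycle length = 10 (tail of 1 descent step not counted)

10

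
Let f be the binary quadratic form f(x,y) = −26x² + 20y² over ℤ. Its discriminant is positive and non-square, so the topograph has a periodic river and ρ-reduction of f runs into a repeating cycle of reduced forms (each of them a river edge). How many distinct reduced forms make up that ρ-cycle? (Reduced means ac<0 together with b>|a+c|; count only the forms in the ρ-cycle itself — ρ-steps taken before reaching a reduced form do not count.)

D = 2080, ⌊√D⌋ = 45
descent: ρ → (20,40,-6)  [lands on river]
river: ρ → (-6,44,6)
river: ρ → (6,40,-20)
river: ρ → (-20,40,6)
river: ρ → (6,44,-6)
river: ρ → (-6,40,20)
ρ-cycle length = 6 (tail of 1 descent step not counted)

6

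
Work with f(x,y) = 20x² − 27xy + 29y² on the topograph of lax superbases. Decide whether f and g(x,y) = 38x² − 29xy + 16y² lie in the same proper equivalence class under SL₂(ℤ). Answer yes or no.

D₁ = -1591, D₂ = -1591
f: translate: b→13 (≡-27 mod 40), so (20,-27,29)→(20,13,22)
f: reduced (well bottom): (20,13,22) with a≤c, −a<b≤a
g: flip: (38,-29,16)→(16,29,38)
g: translate: b→-3 (≡29 mod 32), so (16,29,38)→(16,-3,25)
g: reduced (well bottom): (16,-3,25) with a≤c, −a<b≤a
reduced forms (20, 13, 22) vs (16, -3, 25) ⇒ inequivalent

no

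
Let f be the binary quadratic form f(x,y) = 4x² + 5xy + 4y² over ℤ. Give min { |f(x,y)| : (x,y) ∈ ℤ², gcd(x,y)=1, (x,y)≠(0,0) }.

translate: b→-3 (≡5 mod 8), so (4,5,4)→(4,-3,3)
flip: (4,-3,3)→(3,3,4)
reduced (well bottom): (3,3,4) with a≤c, −a<b≤a
well minimum = a = 3

3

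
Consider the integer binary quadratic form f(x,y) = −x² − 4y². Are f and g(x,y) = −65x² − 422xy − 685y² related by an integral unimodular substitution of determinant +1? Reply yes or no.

D₁ = -16, D₂ = -16
f is negative-definite; reduce −f:
−f: reduced (well bottom): (1,0,4) with a≤c, −a<b≤a
flip sign back: reduced form of f is (-1,0,-4)
g is negative-definite; reduce −g:
−g: translate: b→32 (≡422 mod 130), so (65,422,685)→(65,32,4)
−g: flip: (65,32,4)→(4,-32,65)
−g: translate: b→0 (≡-32 mod 8), so (4,-32,65)→(4,0,1)
−g: flip: (4,0,1)→(1,0,4)
−g: reduced (well bottom): (1,0,4) with a≤c, −a<b≤a
flip sign back: reduced form of g is (-1,0,-4)
reduced forms (-1, 0, -4) vs (-1, 0, -4) ⇒ equivalent

yes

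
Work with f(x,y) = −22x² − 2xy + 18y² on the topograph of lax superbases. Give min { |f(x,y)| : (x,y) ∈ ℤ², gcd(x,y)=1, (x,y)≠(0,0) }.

descent: ρ → (18,38,-2)  [lands on river]
river: ρ → (-2,38,18)
river: ρ → (18,34,-6)
river: ρ → (-6,38,6)
river: ρ → (6,34,-18)
river: ρ → (-18,38,2)
river: ρ → (2,38,-18)
river: ρ → (-18,34,6)
river: ρ → (6,38,-6)
river: ρ → (-6,34,18)
closes: descent 1, river 10
min |a| on river = 2

2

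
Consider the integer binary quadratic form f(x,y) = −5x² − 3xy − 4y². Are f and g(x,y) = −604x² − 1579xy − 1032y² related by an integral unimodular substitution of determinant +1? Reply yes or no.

D₁ = -71, D₂ = -71
f is negative-definite; reduce −f:
−f: flip: (5,3,4)→(4,-3,5)
−f: reduced (well bottom): (4,-3,5) with a≤c, −a<b≤a
flip sign back: reduced form of f is (-4,3,-5)
g is negative-definite; reduce −g:
−g: translate: b→371 (≡1579 mod 1208), so (604,1579,1032)→(604,371,57)
−g: flip: (604,371,57)→(57,-371,604)
−g: translate: b→-29 (≡-371 mod 114), so (57,-371,604)→(57,-29,4)
−g: flip: (57,-29,4)→(4,29,57)
−g: translate: b→-3 (≡29 mod 8), so (4,29,57)→(4,-3,5)
−g: reduced (well bottom): (4,-3,5) with a≤c, −a<b≤a
flip sign back: reduced form of g is (-4,3,-5)
reduced forms (-4, 3, -5) vs (-4, 3, -5) ⇒ equivalent

yes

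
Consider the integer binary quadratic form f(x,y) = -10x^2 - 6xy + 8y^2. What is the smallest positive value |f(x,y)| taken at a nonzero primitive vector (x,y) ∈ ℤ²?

descent: ρ → (8,6,-10)  [lands on river]
river: ρ → (-10,14,4)
river: ρ → (4,18,-2)
river: ρ → (-2,18,4)
river: ρ → (4,14,-10)
river: ρ → (-10,6,8)
river: ρ → (8,10,-8)
river: ρ → (-8,6,10)
river: ρ → (10,14,-4)
river: ρ → (-4,18,2)
river: ρ → (2,18,-4)
river: ρ → (-4,14,10)
river: ρ → (10,6,-8)
river: ρ → (-8,10,8)
closes: descent 1, river 14
min |a| on river = 2

2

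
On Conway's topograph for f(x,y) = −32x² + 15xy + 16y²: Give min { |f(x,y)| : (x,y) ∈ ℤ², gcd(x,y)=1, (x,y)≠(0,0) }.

descent: ρ → (16,17,-31)  [lands on river]
river: ρ → (-31,45,2)
river: ρ → (2,47,-8)
river: ρ → (-8,33,37)
river: ρ → (37,41,-4)
river: ρ → (-4,47,4)
river: ρ → (4,41,-37)
river: ρ → (-37,33,8)
river: ρ → (8,47,-2)
river: ρ → (-2,45,31)
river: ρ → (31,17,-16)
river: ρ → (-16,47,1)
river: ρ → (1,47,-16)
river: ρ → (-16,17,31)
river: ρ → (31,45,-2)
river: ρ → (-2,47,8)
river: ρ → (8,33,-37)
river: ρ → (-37,41,4)
river: ρ → (4,47,-4)
river: ρ → (-4,41,37)
river: ρ → (37,33,-8)
river: ρ → (-8,47,2)
river: ρ → (2,45,-31)
river: ρ → (-31,17,16)
river: ρ → (16,47,-1)
river: ρ → (-1,47,16)
closes: descent 1, river 26
min |a| on river = 1

1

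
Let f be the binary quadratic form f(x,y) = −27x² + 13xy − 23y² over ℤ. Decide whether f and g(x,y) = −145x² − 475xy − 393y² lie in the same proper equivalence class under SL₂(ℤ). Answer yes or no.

D₁ = -2315, D₂ = -2315
f is negative-definite; reduce −f:
−f: flip: (27,-13,23)→(23,13,27)
−f: reduced (well bottom): (23,13,27) with a≤c, −a<b≤a
flip sign back: reduced form of f is (-23,-13,-27)
g is negative-definite; reduce −g:
−g: translate: b→-105 (≡475 mod 290), so (145,475,393)→(145,-105,23)
−g: flip: (145,-105,23)→(23,105,145)
−g: translate: b→13 (≡105 mod 46), so (23,105,145)→(23,13,27)
−g: reduced (well bottom): (23,13,27) with a≤c, −a<b≤a
flip sign back: reduced form of g is (-23,-13,-27)
reduced forms (-23, -13, -27) vs (-23, -13, -27) ⇒ equivalent

yes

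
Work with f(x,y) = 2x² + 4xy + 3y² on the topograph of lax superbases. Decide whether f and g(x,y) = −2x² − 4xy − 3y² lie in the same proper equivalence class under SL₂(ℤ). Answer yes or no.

D₁ = -8, D₂ = -8
f: translate: b→0 (≡4 mod 4), so (2,4,3)→(2,0,1)
f: flip: (2,0,1)→(1,0,2)
f: reduced (well bottom): (1,0,2) with a≤c, −a<b≤a
g is negative-definite; reduce −g:
−g: translate: b→0 (≡4 mod 4), so (2,4,3)→(2,0,1)
−g: flip: (2,0,1)→(1,0,2)
−g: reduced (well bottom): (1,0,2) with a≤c, −a<b≤a
flip sign back: reduced form of g is (-1,0,-2)
reduced forms (1, 0, 2) vs (-1, 0, -2) ⇒ inequivalent

no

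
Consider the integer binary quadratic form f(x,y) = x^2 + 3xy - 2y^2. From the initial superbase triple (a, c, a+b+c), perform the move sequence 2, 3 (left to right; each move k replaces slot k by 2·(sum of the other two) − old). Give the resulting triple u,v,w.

start (1,-2,2) = (f(1,0),f(0,1),f(1,1))
replace slot 2: 2·(1+2) − (-2) = 8 → (1,8,2)
replace slot 3: 2·(1+8) − 2 = 16 → (1,8,16)

1,8,16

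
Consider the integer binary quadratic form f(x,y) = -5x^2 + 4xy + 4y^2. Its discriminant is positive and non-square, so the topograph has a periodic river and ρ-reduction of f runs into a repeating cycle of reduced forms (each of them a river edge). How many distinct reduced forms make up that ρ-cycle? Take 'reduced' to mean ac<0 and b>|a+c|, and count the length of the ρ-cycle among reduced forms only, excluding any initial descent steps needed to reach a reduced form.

D = 96, ⌊√D⌋ = 9
river: ρ → (4,4,-5)
river: ρ → (-5,6,3)
river: ρ → (3,6,-5)
river: ρ → (-5,4,4)
ρ-cycle length = 4 (tail of 0 descent steps not counted)

4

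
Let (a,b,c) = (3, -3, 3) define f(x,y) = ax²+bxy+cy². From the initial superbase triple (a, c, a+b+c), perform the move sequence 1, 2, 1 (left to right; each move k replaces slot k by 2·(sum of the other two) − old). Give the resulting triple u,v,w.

start (3,3,3) = (f(1,0),f(0,1),f(1,1))
replace slot 1: 2·(3+3) − 3 = 9 → (9,3,3)
replace slot 2: 2·(9+3) − 3 = 21 → (9,21,3)
replace slot 1: 2·(21+3) − 9 = 39 → (39,21,3)

39,21,3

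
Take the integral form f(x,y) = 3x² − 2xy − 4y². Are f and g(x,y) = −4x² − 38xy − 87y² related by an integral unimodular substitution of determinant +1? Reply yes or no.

D₁ = 52, D₂ = 52
river cycle of f (length 10): (-4, 2, 3), (3, 4, -3), (-3, 2, 4), (4, 6, -1), (-1, 6, 4), (4, 2, -3), (-3, 4, 3), (3, 2, -4), (-4, 6, 1), (1, 6, -4)
river cycle of g (length 10): (-4, 2, 3), (3, 4, -3), (-3, 2, 4), (4, 6, -1), (-1, 6, 4), (4, 2, -3), (-3, 4, 3), (3, 2, -4), (-4, 6, 1), (1, 6, -4)
cycles coincide ⇒ equivalent

yes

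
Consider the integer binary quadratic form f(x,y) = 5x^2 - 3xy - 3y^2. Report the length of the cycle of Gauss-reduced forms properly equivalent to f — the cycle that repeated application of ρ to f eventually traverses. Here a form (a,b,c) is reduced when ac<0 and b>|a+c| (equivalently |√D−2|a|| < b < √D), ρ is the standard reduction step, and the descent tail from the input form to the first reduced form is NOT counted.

D = 69, ⌊√D⌋ = 8
descent: ρ → (-3,3,5)  [lands on river]
river: ρ → (5,7,-1)
river: ρ → (-1,7,5)
river: ρ → (5,3,-3)
ρ-cycle length = 4 (tail of 1 descent step not counted)

4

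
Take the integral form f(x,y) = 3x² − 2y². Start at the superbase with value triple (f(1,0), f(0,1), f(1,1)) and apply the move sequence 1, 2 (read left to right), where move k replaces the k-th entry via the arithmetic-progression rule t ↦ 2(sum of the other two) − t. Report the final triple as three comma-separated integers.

start (3,-2,1) = (f(1,0),f(0,1),f(1,1))
replace slot 1: 2·((-2)+1) − 3 = -5 → (-5,-2,1)
replace slot 2: 2·((-5)+1) − (-2) = -6 → (-5,-6,1)

-5,-6,1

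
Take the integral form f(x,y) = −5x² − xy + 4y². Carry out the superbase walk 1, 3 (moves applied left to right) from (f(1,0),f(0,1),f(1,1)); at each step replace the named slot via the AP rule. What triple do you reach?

start (-5,4,-2) = (f(1,0),f(0,1),f(1,1))
replace slot 1: 2·(4+(-2)) − (-5) = 9 → (9,4,-2)
replace slot 3: 2·(9+4) − (-2) = 28 → (9,4,28)

9,4,28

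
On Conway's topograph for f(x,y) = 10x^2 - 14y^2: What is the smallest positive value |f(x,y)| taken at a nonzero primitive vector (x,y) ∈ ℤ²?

descent: ρ → (-14,0,10)
descent: ρ → (10,20,-4)  [lands on river]
river: ρ → (-4,20,10)
closes: descent 2, river 2
min |a| on river = 4

4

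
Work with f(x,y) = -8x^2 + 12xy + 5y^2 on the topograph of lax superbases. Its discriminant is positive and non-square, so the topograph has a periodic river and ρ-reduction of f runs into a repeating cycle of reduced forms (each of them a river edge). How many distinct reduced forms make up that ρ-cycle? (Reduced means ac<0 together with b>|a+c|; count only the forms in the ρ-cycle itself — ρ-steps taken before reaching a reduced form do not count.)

D = 304, ⌊√D⌋ = 17
river: ρ → (5,8,-12)
river: ρ → (-12,16,1)
river: ρ → (1,16,-12)
river: ρ → (-12,8,5)
river: ρ → (5,12,-8)
river: ρ → (-8,4,9)
river: ρ → (9,14,-3)
river: ρ → (-3,16,4)
river: ρ → (4,16,-3)
river: ρ → (-3,14,9)
river: ρ → (9,4,-8)
river: ρ → (-8,12,5)
ρ-cycle length = 12 (tail of 0 descent steps not counted)

12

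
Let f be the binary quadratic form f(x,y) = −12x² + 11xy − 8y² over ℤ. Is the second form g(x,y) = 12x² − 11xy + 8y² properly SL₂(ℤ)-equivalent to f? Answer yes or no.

D₁ = -263, D₂ = -263
f is negative-definite; reduce −f:
−f: flip: (12,-11,8)→(8,11,12)
−f: translate: b→-5 (≡11 mod 16), so (8,11,12)→(8,-5,9)
−f: reduced (well bottom): (8,-5,9) with a≤c, −a<b≤a
flip sign back: reduced form of f is (-8,5,-9)
g: flip: (12,-11,8)→(8,11,12)
g: translate: b→-5 (≡11 mod 16), so (8,11,12)→(8,-5,9)
g: reduced (well bottom): (8,-5,9) with a≤c, −a<b≤a
reduced forms (-8, 5, -9) vs (8, -5, 9) ⇒ inequivalent

no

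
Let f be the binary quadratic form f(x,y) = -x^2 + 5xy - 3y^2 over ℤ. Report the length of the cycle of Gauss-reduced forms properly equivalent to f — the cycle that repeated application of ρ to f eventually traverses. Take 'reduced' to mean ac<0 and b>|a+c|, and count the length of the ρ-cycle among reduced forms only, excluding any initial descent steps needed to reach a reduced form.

D = 13, ⌊√D⌋ = 3
descent: ρ → (-3,1,1)
descent: ρ → (1,3,-1)  [lands on river]
river: ρ → (-1,3,1)
ρ-cycle length = 2 (tail of 2 descent steps not counted)

2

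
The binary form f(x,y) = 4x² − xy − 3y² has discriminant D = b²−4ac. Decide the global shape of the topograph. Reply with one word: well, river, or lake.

D = b²−4ac = (-1)² − 4·4·(-3) = 49
D = 7² is a perfect square ⇒ form factors over ℤ ⇒ lakes

lake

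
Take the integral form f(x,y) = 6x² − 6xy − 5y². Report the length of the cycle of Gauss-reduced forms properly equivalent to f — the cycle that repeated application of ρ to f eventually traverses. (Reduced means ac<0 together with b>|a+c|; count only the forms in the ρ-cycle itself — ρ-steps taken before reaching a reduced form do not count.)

D = 156, ⌊√D⌋ = 12
descent: ρ → (-5,6,6)  [lands on river]
river: ρ → (6,6,-5)
river: ρ → (-5,4,7)
river: ρ → (7,10,-2)
river: ρ → (-2,10,7)
river: ρ → (7,4,-5)
ρ-cycle length = 6 (tail of 1 descent step not counted)

6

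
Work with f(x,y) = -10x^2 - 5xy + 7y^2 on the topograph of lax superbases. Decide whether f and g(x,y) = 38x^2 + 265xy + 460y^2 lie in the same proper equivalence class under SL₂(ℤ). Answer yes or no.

D₁ = 305, D₂ = 305
river cycle of f (length 8): (7, 5, -10), (-10, 15, 2), (2, 17, -2), (-2, 15, 10), (10, 5, -7), (-7, 9, 8), (8, 7, -8), (-8, 9, 7)
river cycle of g (length 8): (7, 5, -10), (-10, 15, 2), (2, 17, -2), (-2, 15, 10), (10, 5, -7), (-7, 9, 8), (8, 7, -8), (-8, 9, 7)
cycles coincide ⇒ equivalent

yes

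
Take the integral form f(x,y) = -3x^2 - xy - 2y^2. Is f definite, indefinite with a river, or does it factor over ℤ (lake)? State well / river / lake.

D = b²−4ac = (-1)² − 4·(-3)·(-2) = -23
D < 0 ⇒ definite ⇒ every region one sign ⇒ single well

well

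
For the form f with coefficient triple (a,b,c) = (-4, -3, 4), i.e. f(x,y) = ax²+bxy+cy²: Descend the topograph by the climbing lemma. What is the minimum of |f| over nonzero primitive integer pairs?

descent: ρ → (4,3,-4)  [lands on river]
river: ρ → (-4,5,3)
river: ρ → (3,7,-2)
river: ρ → (-2,5,6)
river: ρ → (6,7,-1)
river: ρ → (-1,7,6)
river: ρ → (6,5,-2)
river: ρ → (-2,7,3)
river: ρ → (3,5,-4)
river: ρ → (-4,3,4)
river: ρ → (4,5,-3)
river: ρ → (-3,7,2)
river: ρ → (2,5,-6)
river: ρ → (-6,7,1)
river: ρ → (1,7,-6)
river: ρ → (-6,5,2)
river: ρ → (2,7,-3)
river: ρ → (-3,5,4)
closes: descent 1, river 18
min |a| on river = 1

1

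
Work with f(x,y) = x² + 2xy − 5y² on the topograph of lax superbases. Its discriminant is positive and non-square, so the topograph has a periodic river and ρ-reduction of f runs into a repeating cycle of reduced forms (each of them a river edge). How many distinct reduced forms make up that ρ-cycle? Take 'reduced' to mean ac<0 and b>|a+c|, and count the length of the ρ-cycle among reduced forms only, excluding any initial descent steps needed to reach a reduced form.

D = 24, ⌊√D⌋ = 4
descent: ρ → (-5,-2,1)
descent: ρ → (1,4,-2)  [lands on river]
river: ρ → (-2,4,1)
ρ-cycle length = 2 (tail of 2 descent steps not counted)

2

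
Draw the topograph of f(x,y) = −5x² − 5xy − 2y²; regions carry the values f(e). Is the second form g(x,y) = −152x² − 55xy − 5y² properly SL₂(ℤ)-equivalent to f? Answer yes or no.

D₁ = -15, D₂ = -15
f is negative-definite; reduce −f:
−f: flip: (5,5,2)→(2,-5,5)
−f: translate: b→-1 (≡-5 mod 4), so (2,-5,5)→(2,-1,2)
−f: flip: (2,-1,2)→(2,1,2)
−f: reduced (well bottom): (2,1,2) with a≤c, −a<b≤a
flip sign back: reduced form of f is (-2,-1,-2)
g is negative-definite; reduce −g:
−g: flip: (152,55,5)→(5,-55,152)
−g: translate: b→5 (≡-55 mod 10), so (5,-55,152)→(5,5,2)
−g: flip: (5,5,2)→(2,-5,5)
−g: translate: b→-1 (≡-5 mod 4), so (2,-5,5)→(2,-1,2)
−g: flip: (2,-1,2)→(2,1,2)
−g: reduced (well bottom): (2,1,2) with a≤c, −a<b≤a
flip sign back: reduced form of g is (-2,-1,-2)
reduced forms (-2, -1, -2) vs (-2, -1, -2) ⇒ equivalent

yes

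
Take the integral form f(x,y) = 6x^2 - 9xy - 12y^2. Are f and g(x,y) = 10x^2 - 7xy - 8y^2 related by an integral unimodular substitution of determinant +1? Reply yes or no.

D₁ = 369, D₂ = 369
river cycle of f (length 10): (-12, 9, 6), (6, 15, -6), (-6, 9, 12), (12, 15, -3), (-3, 15, 12), (12, 9, -6), (-6, 15, 6), (6, 9, -12), (-12, 15, 3), (3, 15, -12)
river cycle of g (length 16): (-8, 7, 10), (10, 13, -5), (-5, 17, 4), (4, 15, -9), (-9, 3, 10), (10, 17, -2), (-2, 19, 1), (1, 19, -2), (-2, 17, 10), (10, 3, -9), … (6 more)
cycles differ ⇒ inequivalent

no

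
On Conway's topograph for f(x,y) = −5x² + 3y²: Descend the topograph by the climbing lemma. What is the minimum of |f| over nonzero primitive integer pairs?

descent: ρ → (3,6,-2)  [lands on river]
river: ρ → (-2,6,3)
closes: descent 1, river 2
min |a| on river = 2

2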